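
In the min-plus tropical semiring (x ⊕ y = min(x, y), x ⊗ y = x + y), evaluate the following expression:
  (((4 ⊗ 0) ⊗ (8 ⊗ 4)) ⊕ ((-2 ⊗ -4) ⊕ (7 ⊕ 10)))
(((4 ⊗ 0) ⊗ (8 ⊗ 4)) ⊕ ((-2 ⊗ -4) ⊕ (7 ⊕ 10))) = -6

Expand innermost to outermost. Recall ⊕ takes the minimum of its arguments and ⊗ takes their sum. Working out the expression (((4 ⊗ 0) ⊗ (8 ⊗ 4)) ⊕ ((-2 ⊗ -4) ⊕ (7 ⊕ 10))) gives -6.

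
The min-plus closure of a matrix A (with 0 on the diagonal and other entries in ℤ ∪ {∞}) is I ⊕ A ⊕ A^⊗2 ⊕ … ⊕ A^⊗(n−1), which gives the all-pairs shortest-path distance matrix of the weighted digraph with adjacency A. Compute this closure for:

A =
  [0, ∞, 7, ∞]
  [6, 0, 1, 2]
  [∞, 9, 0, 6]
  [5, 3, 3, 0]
Closure =
  [0, 16, 7, 13]
  [6, 0, 1, 2]
  [11, 9, 0, 6]
  [5, 3, 3, 0]

This is the Floyd-Warshall all-pairs shortest-path computation. For each intermediate vertex k = 0, 1, …, 3, update dist[i][j] ← min(dist[i][j], dist[i][k] + dist[k][j]). The final matrix gives, for each (i, j), the minimum total weight of any directed path from i to j (possibly empty when i = j).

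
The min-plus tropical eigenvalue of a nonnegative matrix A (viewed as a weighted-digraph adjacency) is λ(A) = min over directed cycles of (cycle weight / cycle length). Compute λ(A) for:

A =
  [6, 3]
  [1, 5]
λ(A) = 2

Enumerate directed cycles and compute their means (weight / length). Sample:
  cycle 0 → 0: weight = 6, length = 1, mean = 6/1 ≈ 6.000
  cycle 1 → 1: weight = 5, length = 1, mean = 5/1 ≈ 5.000
  cycle 0 → 1 → 0: weight = 4, length = 2, mean = 4/2 ≈ 2.000
  cycle 1 → 0 → 1: weight = 4, length = 2, mean = 4/2 ≈ 2.000
Minimum mean = 2.000, attained e.g. along the cycle 0 → 1 → 0 with weight 4 and length 2. So λ(A) = 4/2 = 2.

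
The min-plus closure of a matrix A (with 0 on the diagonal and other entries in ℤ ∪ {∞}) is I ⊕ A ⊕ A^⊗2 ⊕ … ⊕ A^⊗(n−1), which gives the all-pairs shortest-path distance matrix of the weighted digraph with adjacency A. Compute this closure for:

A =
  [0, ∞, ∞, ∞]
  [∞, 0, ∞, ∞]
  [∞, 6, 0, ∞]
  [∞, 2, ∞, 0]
Closure =
  [0, ∞, ∞, ∞]
  [∞, 0, ∞, ∞]
  [∞, 6, 0, ∞]
  [∞, 2, ∞, 0]

This is the Floyd-Warshall all-pairs shortest-path computation. For each intermediate vertex k = 0, 1, …, 3, update dist[i][j] ← min(dist[i][j], dist[i][k] + dist[k][j]). The final matrix gives, for each (i, j), the minimum total weight of any directed path from i to j (possibly empty when i = j).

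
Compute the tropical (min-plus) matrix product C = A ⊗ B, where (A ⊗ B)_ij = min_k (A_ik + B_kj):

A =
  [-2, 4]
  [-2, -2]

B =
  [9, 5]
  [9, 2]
A ⊗ B =
  [7, 3]
  [7, 0]

Apply the min-plus product entry-by-entry:
  C[0][0] = min over k of (A[0][0] + B[0][0] = -2 + 9 = 7, A[0][1] + B[1][0] = 4 + 9 = 13) = 7 (attained at k = 0)
  C[0][1] = min over k of (A[0][0] + B[0][1] = -2 + 5 = 3, A[0][1] + B[1][1] = 4 + 2 = 6) = 3 (attained at k = 0)
  C[1][0] = min over k of (A[1][0] + B[0][0] = -2 + 9 = 7, A[1][1] + B[1][0] = -2 + 9 = 7) = 7 (attained at k = 0)
  C[1][1] = min over k of (A[1][0] + B[0][1] = -2 + 5 = 3, A[1][1] + B[1][1] = -2 + 2 = 0) = 0 (attained at k = 1)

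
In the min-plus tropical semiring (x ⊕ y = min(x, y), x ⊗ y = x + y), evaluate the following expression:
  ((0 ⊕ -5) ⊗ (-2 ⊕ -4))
((0 ⊕ -5) ⊗ (-2 ⊕ -4)) = -9

Expand innermost to outermost. Recall ⊕ takes the minimum of its arguments and ⊗ takes their sum. Working out the expression ((0 ⊕ -5) ⊗ (-2 ⊕ -4)) gives -9.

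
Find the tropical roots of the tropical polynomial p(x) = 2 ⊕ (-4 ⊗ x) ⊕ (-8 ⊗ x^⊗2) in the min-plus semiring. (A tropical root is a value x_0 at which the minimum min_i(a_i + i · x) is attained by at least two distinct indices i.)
Roots: {4, 6}

Each tropical root is a break point of the lower envelope of the lines y = a_i + i · x (there are 3 lines, with slopes 0, 1, ..., 2). Only the lines that attain the minimum somewhere contribute to roots; other lines are dominated. Here the surviving (envelope) indices are i = 2, i = 1, i = 0.
Intersections between consecutive envelope lines give the roots: for adjacent envelope indices i < j the intersection is x = (a_i − a_j) / (j − i). Reading off the sorted break points: {4, 6}.
Verification: at each break x_0, at least two indices attain the minimum of min_i(a_i + i · x_0).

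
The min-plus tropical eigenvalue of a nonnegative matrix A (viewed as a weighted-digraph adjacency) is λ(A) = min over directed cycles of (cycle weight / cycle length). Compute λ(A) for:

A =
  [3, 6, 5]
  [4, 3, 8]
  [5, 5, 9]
λ(A) = 3

Enumerate directed cycles and compute their means (weight / length). Sample:
  cycle 0 → 0: weight = 3, length = 1, mean = 3/1 ≈ 3.000
  cycle 1 → 1: weight = 3, length = 1, mean = 3/1 ≈ 3.000
  cycle 2 → 2: weight = 9, length = 1, mean = 9/1 ≈ 9.000
  cycle 0 → 1 → 0: weight = 10, length = 2, mean = 10/2 ≈ 5.000
  cycle 0 → 2 → 0: weight = 10, length = 2, mean = 10/2 ≈ 5.000
  cycle 1 → 0 → 1: weight = 10, length = 2, mean = 10/2 ≈ 5.000
Minimum mean = 3.000, attained e.g. along the cycle 0 → 0 with weight 3 and length 1. So λ(A) = 3/1 = 3.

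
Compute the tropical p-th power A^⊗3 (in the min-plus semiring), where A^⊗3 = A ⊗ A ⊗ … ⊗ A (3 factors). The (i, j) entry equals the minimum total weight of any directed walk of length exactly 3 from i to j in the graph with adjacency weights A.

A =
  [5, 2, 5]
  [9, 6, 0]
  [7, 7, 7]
A^⊗3 =
  [9, 9, 7]
  [12, 9, 7]
  [14, 14, 9]

Each entry (A^⊗3)_ij equals the minimum over all length-3 walks i = v_0 → v_1 → … → v_3 = j of Σ_t A[v_t][v_{t+1}]. For example, for (i, j) = (0, 2) we minimise over 9 possible intermediate vertex sequences; the minimum is 7, attained along the walk 0 → 0 → 1 → 2.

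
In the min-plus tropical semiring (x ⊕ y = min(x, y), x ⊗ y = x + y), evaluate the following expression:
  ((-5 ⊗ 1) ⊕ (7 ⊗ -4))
((-5 ⊗ 1) ⊕ (7 ⊗ -4)) = -4

Expand innermost to outermost. Recall ⊕ takes the minimum of its arguments and ⊗ takes their sum. Working out the expression ((-5 ⊗ 1) ⊕ (7 ⊗ -4)) gives -4.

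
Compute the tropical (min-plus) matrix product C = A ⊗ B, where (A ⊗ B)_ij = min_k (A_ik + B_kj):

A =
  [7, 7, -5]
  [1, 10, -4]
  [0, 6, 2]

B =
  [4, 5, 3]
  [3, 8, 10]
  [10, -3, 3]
A ⊗ B =
  [5, -8, -2]
  [5, -7, -1]
  [4, -1, 3]

Apply the min-plus product entry-by-entry:
  C[0][0] = min over k of (A[0][0] + B[0][0] = 7 + 4 = 11, A[0][1] + B[1][0] = 7 + 3 = 10, A[0][2] + B[2][0] = -5 + 10 = 5) = 5 (attained at k = 2)
  C[0][1] = min over k of (A[0][0] + B[0][1] = 7 + 5 = 12, A[0][1] + B[1][1] = 7 + 8 = 15, A[0][2] + B[2][1] = -5 + -3 = -8) = -8 (attained at k = 2)
  C[0][2] = min over k of (A[0][0] + B[0][2] = 7 + 3 = 10, A[0][1] + B[1][2] = 7 + 10 = 17, A[0][2] + B[2][2] = -5 + 3 = -2) = -2 (attained at k = 2)
  C[1][0] = min over k of (A[1][0] + B[0][0] = 1 + 4 = 5, A[1][1] + B[1][0] = 10 + 3 = 13, A[1][2] + B[2][0] = -4 + 10 = 6) = 5 (attained at k = 0)
  C[1][1] = min over k of (A[1][0] + B[0][1] = 1 + 5 = 6, A[1][1] + B[1][1] = 10 + 8 = 18, A[1][2] + B[2][1] = -4 + -3 = -7) = -7 (attained at k = 2)
  C[1][2] = min over k of (A[1][0] + B[0][2] = 1 + 3 = 4, A[1][1] + B[1][2] = 10 + 10 = 20, A[1][2] + B[2][2] = -4 + 3 = -1) = -1 (attained at k = 2)
  C[2][0] = min over k of (A[2][0] + B[0][0] = 0 + 4 = 4, A[2][1] + B[1][0] = 6 + 3 = 9, A[2][2] + B[2][0] = 2 + 10 = 12) = 4 (attained at k = 0)
  C[2][1] = min over k of (A[2][0] + B[0][1] = 0 + 5 = 5, A[2][1] + B[1][1] = 6 + 8 = 14, A[2][2] + B[2][1] = 2 + -3 = -1) = -1 (attained at k = 2)
  C[2][2] = min over k of (A[2][0] + B[0][2] = 0 + 3 = 3, A[2][1] + B[1][2] = 6 + 10 = 16, A[2][2] + B[2][2] = 2 + 3 = 5) = 3 (attained at k = 0)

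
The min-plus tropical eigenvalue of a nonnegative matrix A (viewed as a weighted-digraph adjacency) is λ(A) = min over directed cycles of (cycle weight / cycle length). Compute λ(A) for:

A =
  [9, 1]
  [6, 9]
λ(A) = 7/2

Enumerate directed cycles and compute their means (weight / length). Sample:
  cycle 0 → 0: weight = 9, length = 1, mean = 9/1 ≈ 9.000
  cycle 1 → 1: weight = 9, length = 1, mean = 9/1 ≈ 9.000
  cycle 0 → 1 → 0: weight = 7, length = 2, mean = 7/2 ≈ 3.500
  cycle 1 → 0 → 1: weight = 7, length = 2, mean = 7/2 ≈ 3.500
Minimum mean = 3.500, attained e.g. along the cycle 0 → 1 → 0 with weight 7 and length 2. So λ(A) = 7/2 = 7/2.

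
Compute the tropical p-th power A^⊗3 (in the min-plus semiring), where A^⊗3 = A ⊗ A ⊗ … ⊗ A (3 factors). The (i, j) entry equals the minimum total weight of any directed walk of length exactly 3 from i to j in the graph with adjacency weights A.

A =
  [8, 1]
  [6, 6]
A^⊗3 =
  [13, 8]
  [13, 13]

Each entry (A^⊗3)_ij equals the minimum over all length-3 walks i = v_0 → v_1 → … → v_3 = j of Σ_t A[v_t][v_{t+1}]. For example, for (i, j) = (0, 1) we minimise over 4 possible intermediate vertex sequences; the minimum is 8, attained along the walk 0 → 1 → 0 → 1.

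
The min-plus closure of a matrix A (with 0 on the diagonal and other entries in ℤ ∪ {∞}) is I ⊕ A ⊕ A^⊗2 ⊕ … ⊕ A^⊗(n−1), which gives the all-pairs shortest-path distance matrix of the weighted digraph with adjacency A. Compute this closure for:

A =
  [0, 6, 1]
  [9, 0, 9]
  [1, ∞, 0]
Closure =
  [0, 6, 1]
  [9, 0, 9]
  [1, 7, 0]

This is the Floyd-Warshall all-pairs shortest-path computation. For each intermediate vertex k = 0, 1, …, 2, update dist[i][j] ← min(dist[i][j], dist[i][k] + dist[k][j]). The final matrix gives, for each (i, j), the minimum total weight of any directed path from i to j (possibly empty when i = j).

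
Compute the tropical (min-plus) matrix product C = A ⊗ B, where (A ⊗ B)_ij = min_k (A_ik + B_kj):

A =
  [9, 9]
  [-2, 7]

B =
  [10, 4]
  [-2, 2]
A ⊗ B =
  [7, 11]
  [5, 2]

Apply the min-plus product entry-by-entry:
  C[0][0] = min over k of (A[0][0] + B[0][0] = 9 + 10 = 19, A[0][1] + B[1][0] = 9 + -2 = 7) = 7 (attained at k = 1)
  C[0][1] = min over k of (A[0][0] + B[0][1] = 9 + 4 = 13, A[0][1] + B[1][1] = 9 + 2 = 11) = 11 (attained at k = 1)
  C[1][0] = min over k of (A[1][0] + B[0][0] = -2 + 10 = 8, A[1][1] + B[1][0] = 7 + -2 = 5) = 5 (attained at k = 1)
  C[1][1] = min over k of (A[1][0] + B[0][1] = -2 + 4 = 2, A[1][1] + B[1][1] = 7 + 2 = 9) = 2 (attained at k = 0)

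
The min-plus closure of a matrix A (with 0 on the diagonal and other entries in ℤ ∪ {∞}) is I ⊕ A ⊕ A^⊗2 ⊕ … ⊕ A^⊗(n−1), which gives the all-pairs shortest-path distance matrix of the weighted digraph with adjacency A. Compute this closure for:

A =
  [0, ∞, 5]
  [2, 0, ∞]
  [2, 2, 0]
Closure =
  [0, 7, 5]
  [2, 0, 7]
  [2, 2, 0]

This is the Floyd-Warshall all-pairs shortest-path computation. For each intermediate vertex k = 0, 1, …, 2, update dist[i][j] ← min(dist[i][j], dist[i][k] + dist[k][j]). The final matrix gives, for each (i, j), the minimum total weight of any directed path from i to j (possibly empty when i = j).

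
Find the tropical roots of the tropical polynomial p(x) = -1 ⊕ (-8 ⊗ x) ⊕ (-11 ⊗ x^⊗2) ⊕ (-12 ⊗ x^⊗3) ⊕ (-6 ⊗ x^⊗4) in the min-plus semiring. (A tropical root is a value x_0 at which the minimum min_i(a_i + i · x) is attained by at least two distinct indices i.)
Roots: {-6, 1, 3, 7}

Each tropical root is a break point of the lower envelope of the lines y = a_i + i · x (there are 5 lines, with slopes 0, 1, ..., 4). Only the lines that attain the minimum somewhere contribute to roots; other lines are dominated. Here the surviving (envelope) indices are i = 4, i = 3, i = 2, i = 1, i = 0.
Intersections between consecutive envelope lines give the roots: for adjacent envelope indices i < j the intersection is x = (a_i − a_j) / (j − i). Reading off the sorted break points: {-6, 1, 3, 7}.
Verification: at each break x_0, at least two indices attain the minimum of min_i(a_i + i · x_0).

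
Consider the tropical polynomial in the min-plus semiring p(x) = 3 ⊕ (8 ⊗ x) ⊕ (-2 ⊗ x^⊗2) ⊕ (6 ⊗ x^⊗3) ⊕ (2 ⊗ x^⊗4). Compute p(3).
p(3) = 3

A tropical monomial a ⊗ x^⊗i evaluates to a + i · x. Evaluating each term at x = 3:
  Term 0 contributes 3 + 0 · 3 = 3
  Term 1 contributes 8 + 1 · 3 = 11
  Term 2 contributes -2 + 2 · 3 = 4
  Term 3 contributes 6 + 3 · 3 = 15
  Term 4 contributes 2 + 4 · 3 = 14
p(3) = ⊕ of these = min[3, 11, 4, 15, 14] = 3.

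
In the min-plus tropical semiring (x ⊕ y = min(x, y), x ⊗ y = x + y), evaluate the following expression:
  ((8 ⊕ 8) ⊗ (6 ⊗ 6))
((8 ⊕ 8) ⊗ (6 ⊗ 6)) = 20

Expand innermost to outermost. Recall ⊕ takes the minimum of its arguments and ⊗ takes their sum. Working out the expression ((8 ⊕ 8) ⊗ (6 ⊗ 6)) gives 20.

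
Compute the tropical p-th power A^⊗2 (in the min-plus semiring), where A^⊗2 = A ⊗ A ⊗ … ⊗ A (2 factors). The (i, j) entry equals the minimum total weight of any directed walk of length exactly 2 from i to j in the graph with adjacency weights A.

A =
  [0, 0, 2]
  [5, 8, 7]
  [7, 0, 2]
A^⊗2 =
  [0, 0, 2]
  [5, 5, 7]
  [5, 2, 4]

Each entry (A^⊗2)_ij equals the minimum over all length-2 walks i = v_0 → v_1 → … → v_2 = j of Σ_t A[v_t][v_{t+1}]. For example, for (i, j) = (0, 2) we minimise over 3 possible intermediate vertex sequences; the minimum is 2, attained along the walk 0 → 0 → 2.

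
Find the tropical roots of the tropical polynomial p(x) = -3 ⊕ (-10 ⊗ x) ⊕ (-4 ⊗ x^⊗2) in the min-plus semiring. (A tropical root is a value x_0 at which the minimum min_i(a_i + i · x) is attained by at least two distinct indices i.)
Roots: {-6, 7}

Each tropical root is a break point of the lower envelope of the lines y = a_i + i · x (there are 3 lines, with slopes 0, 1, ..., 2). Only the lines that attain the minimum somewhere contribute to roots; other lines are dominated. Here the surviving (envelope) indices are i = 2, i = 1, i = 0.
Intersections between consecutive envelope lines give the roots: for adjacent envelope indices i < j the intersection is x = (a_i − a_j) / (j − i). Reading off the sorted break points: {-6, 7}.
Verification: at each break x_0, at least two indices attain the minimum of min_i(a_i + i · x_0).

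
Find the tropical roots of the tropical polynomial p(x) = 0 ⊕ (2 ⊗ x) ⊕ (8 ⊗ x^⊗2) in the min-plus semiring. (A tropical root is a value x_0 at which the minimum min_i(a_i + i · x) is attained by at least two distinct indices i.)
Roots: {-6, -2}

Each tropical root is a break point of the lower envelope of the lines y = a_i + i · x (there are 3 lines, with slopes 0, 1, ..., 2). Only the lines that attain the minimum somewhere contribute to roots; other lines are dominated. Here the surviving (envelope) indices are i = 2, i = 1, i = 0.
Intersections between consecutive envelope lines give the roots: for adjacent envelope indices i < j the intersection is x = (a_i − a_j) / (j − i). Reading off the sorted break points: {-6, -2}.
Verification: at each break x_0, at least two indices attain the minimum of min_i(a_i + i · x_0).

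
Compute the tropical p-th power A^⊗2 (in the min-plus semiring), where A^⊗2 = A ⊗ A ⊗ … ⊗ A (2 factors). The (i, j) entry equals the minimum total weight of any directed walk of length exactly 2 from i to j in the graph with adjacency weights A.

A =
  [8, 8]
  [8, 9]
A^⊗2 =
  [16, 16]
  [16, 16]

Each entry (A^⊗2)_ij equals the minimum over all length-2 walks i = v_0 → v_1 → … → v_2 = j of Σ_t A[v_t][v_{t+1}]. For example, for (i, j) = (0, 1) we minimise over 2 possible intermediate vertex sequences; the minimum is 16, attained along the walk 0 → 0 → 1.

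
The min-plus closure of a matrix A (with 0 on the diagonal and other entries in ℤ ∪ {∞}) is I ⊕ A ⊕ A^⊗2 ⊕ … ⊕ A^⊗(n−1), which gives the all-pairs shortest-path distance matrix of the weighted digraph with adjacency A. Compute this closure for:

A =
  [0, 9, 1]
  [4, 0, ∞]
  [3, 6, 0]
Closure =
  [0, 7, 1]
  [4, 0, 5]
  [3, 6, 0]

This is the Floyd-Warshall all-pairs shortest-path computation. For each intermediate vertex k = 0, 1, …, 2, update dist[i][j] ← min(dist[i][j], dist[i][k] + dist[k][j]). The final matrix gives, for each (i, j), the minimum total weight of any directed path from i to j (possibly empty when i = j).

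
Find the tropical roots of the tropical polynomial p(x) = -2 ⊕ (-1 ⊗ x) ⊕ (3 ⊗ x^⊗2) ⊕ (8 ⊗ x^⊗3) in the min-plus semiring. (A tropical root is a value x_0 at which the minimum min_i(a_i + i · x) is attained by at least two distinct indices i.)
Roots: {-5, -4, -1}

Each tropical root is a break point of the lower envelope of the lines y = a_i + i · x (there are 4 lines, with slopes 0, 1, ..., 3). Only the lines that attain the minimum somewhere contribute to roots; other lines are dominated. Here the surviving (envelope) indices are i = 3, i = 2, i = 1, i = 0.
Intersections between consecutive envelope lines give the roots: for adjacent envelope indices i < j the intersection is x = (a_i − a_j) / (j − i). Reading off the sorted break points: {-5, -4, -1}.
Verification: at each break x_0, at least two indices attain the minimum of min_i(a_i + i · x_0).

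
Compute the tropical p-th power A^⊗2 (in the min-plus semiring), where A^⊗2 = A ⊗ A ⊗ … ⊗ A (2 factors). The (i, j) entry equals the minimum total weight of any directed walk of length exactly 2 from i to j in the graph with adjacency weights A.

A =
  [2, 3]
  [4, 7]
A^⊗2 =
  [4, 5]
  [6, 7]

Each entry (A^⊗2)_ij equals the minimum over all length-2 walks i = v_0 → v_1 → … → v_2 = j of Σ_t A[v_t][v_{t+1}]. For example, for (i, j) = (0, 1) we minimise over 2 possible intermediate vertex sequences; the minimum is 5, attained along the walk 0 → 0 → 1.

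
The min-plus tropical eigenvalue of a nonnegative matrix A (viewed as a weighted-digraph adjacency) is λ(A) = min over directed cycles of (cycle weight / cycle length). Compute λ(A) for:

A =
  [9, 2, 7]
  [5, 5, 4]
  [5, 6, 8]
λ(A) = 7/2

Enumerate directed cycles and compute their means (weight / length). Sample:
  cycle 0 → 0: weight = 9, length = 1, mean = 9/1 ≈ 9.000
  cycle 1 → 1: weight = 5, length = 1, mean = 5/1 ≈ 5.000
  cycle 2 → 2: weight = 8, length = 1, mean = 8/1 ≈ 8.000
  cycle 0 → 1 → 0: weight = 7, length = 2, mean = 7/2 ≈ 3.500
  cycle 0 → 2 → 0: weight = 12, length = 2, mean = 12/2 ≈ 6.000
  cycle 1 → 0 → 1: weight = 7, length = 2, mean = 7/2 ≈ 3.500
Minimum mean = 3.500, attained e.g. along the cycle 0 → 1 → 0 with weight 7 and length 2. So λ(A) = 7/2 = 7/2.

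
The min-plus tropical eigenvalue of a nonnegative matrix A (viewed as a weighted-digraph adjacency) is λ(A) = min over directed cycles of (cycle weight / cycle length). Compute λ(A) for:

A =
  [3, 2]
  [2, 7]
λ(A) = 2

Enumerate directed cycles and compute their means (weight / length). Sample:
  cycle 0 → 0: weight = 3, length = 1, mean = 3/1 ≈ 3.000
  cycle 1 → 1: weight = 7, length = 1, mean = 7/1 ≈ 7.000
  cycle 0 → 1 → 0: weight = 4, length = 2, mean = 4/2 ≈ 2.000
  cycle 1 → 0 → 1: weight = 4, length = 2, mean = 4/2 ≈ 2.000
Minimum mean = 2.000, attained e.g. along the cycle 0 → 1 → 0 with weight 4 and length 2. So λ(A) = 4/2 = 2.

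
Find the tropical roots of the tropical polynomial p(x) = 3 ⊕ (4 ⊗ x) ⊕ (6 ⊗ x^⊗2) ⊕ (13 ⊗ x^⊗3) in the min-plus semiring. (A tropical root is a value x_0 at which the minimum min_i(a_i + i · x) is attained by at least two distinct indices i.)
Roots: {-7, -2, -1}

Each tropical root is a break point of the lower envelope of the lines y = a_i + i · x (there are 4 lines, with slopes 0, 1, ..., 3). Only the lines that attain the minimum somewhere contribute to roots; other lines are dominated. Here the surviving (envelope) indices are i = 3, i = 2, i = 1, i = 0.
Intersections between consecutive envelope lines give the roots: for adjacent envelope indices i < j the intersection is x = (a_i − a_j) / (j − i). Reading off the sorted break points: {-7, -2, -1}.
Verification: at each break x_0, at least two indices attain the minimum of min_i(a_i + i · x_0).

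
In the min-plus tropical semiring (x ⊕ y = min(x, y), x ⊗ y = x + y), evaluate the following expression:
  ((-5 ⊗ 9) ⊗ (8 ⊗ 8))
((-5 ⊗ 9) ⊗ (8 ⊗ 8)) = 20

Expand innermost to outermost. Recall ⊕ takes the minimum of its arguments and ⊗ takes their sum. Working out the expression ((-5 ⊗ 9) ⊗ (8 ⊗ 8)) gives 20.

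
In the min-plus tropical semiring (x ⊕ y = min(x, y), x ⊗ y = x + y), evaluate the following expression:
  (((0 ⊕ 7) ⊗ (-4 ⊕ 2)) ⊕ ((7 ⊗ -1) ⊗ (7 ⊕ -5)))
(((0 ⊕ 7) ⊗ (-4 ⊕ 2)) ⊕ ((7 ⊗ -1) ⊗ (7 ⊕ -5))) = -4

Expand innermost to outermost. Recall ⊕ takes the minimum of its arguments and ⊗ takes their sum. Working out the expression (((0 ⊕ 7) ⊗ (-4 ⊕ 2)) ⊕ ((7 ⊗ -1) ⊗ (7 ⊕ -5))) gives -4.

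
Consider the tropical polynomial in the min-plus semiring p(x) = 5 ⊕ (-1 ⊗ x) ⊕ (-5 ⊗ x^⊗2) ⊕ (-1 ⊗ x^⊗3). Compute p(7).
p(7) = 5

A tropical monomial a ⊗ x^⊗i evaluates to a + i · x. Evaluating each term at x = 7:
  Term 0 contributes 5 + 0 · 7 = 5
  Term 1 contributes -1 + 1 · 7 = 6
  Term 2 contributes -5 + 2 · 7 = 9
  Term 3 contributes -1 + 3 · 7 = 20
p(7) = ⊕ of these = min[5, 6, 9, 20] = 5.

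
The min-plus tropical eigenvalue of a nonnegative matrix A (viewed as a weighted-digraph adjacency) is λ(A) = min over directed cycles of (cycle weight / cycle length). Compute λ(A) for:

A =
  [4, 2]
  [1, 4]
λ(A) = 3/2

Enumerate directed cycles and compute their means (weight / length). Sample:
  cycle 0 → 0: weight = 4, length = 1, mean = 4/1 ≈ 4.000
  cycle 1 → 1: weight = 4, length = 1, mean = 4/1 ≈ 4.000
  cycle 0 → 1 → 0: weight = 3, length = 2, mean = 3/2 ≈ 1.500
  cycle 1 → 0 → 1: weight = 3, length = 2, mean = 3/2 ≈ 1.500
Minimum mean = 1.500, attained e.g. along the cycle 0 → 1 → 0 with weight 3 and length 2. So λ(A) = 3/2 = 3/2.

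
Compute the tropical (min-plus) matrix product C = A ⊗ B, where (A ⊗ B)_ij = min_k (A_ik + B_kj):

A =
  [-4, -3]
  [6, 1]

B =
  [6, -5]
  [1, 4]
A ⊗ B =
  [-2, -9]
  [2, 1]

Apply the min-plus product entry-by-entry:
  C[0][0] = min over k of (A[0][0] + B[0][0] = -4 + 6 = 2, A[0][1] + B[1][0] = -3 + 1 = -2) = -2 (attained at k = 1)
  C[0][1] = min over k of (A[0][0] + B[0][1] = -4 + -5 = -9, A[0][1] + B[1][1] = -3 + 4 = 1) = -9 (attained at k = 0)
  C[1][0] = min over k of (A[1][0] + B[0][0] = 6 + 6 = 12, A[1][1] + B[1][0] = 1 + 1 = 2) = 2 (attained at k = 1)
  C[1][1] = min over k of (A[1][0] + B[0][1] = 6 + -5 = 1, A[1][1] + B[1][1] = 1 + 4 = 5) = 1 (attained at k = 0)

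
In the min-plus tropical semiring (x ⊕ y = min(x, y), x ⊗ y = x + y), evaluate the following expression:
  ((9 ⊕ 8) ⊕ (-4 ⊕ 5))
((9 ⊕ 8) ⊕ (-4 ⊕ 5)) = -4

Expand innermost to outermost. Recall ⊕ takes the minimum of its arguments and ⊗ takes their sum. Working out the expression ((9 ⊕ 8) ⊕ (-4 ⊕ 5)) gives -4.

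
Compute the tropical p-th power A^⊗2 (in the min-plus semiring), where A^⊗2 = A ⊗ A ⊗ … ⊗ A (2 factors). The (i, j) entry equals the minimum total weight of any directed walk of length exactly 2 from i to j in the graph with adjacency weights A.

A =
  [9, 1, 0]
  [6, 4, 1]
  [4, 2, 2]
A^⊗2 =
  [4, 2, 2]
  [5, 3, 3]
  [6, 4, 3]

Each entry (A^⊗2)_ij equals the minimum over all length-2 walks i = v_0 → v_1 → … → v_2 = j of Σ_t A[v_t][v_{t+1}]. For example, for (i, j) = (0, 2) we minimise over 3 possible intermediate vertex sequences; the minimum is 2, attained along the walk 0 → 1 → 2.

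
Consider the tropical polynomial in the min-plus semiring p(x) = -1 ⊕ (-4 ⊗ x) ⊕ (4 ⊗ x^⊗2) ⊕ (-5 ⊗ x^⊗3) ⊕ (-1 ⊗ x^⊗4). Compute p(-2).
p(-2) = -11

A tropical monomial a ⊗ x^⊗i evaluates to a + i · x. Evaluating each term at x = -2:
  Term 0 contributes -1 + 0 · -2 = -1
  Term 1 contributes -4 + 1 · -2 = -6
  Term 2 contributes 4 + 2 · -2 = 0
  Term 3 contributes -5 + 3 · -2 = -11
  Term 4 contributes -1 + 4 · -2 = -9
p(-2) = ⊕ of these = min[-1, -6, 0, -11, -9] = -11.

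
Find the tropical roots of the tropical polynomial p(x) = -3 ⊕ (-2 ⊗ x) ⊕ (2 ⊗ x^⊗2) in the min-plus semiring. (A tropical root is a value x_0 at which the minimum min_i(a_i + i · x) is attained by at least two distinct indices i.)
Roots: {-4, -1}

Each tropical root is a break point of the lower envelope of the lines y = a_i + i · x (there are 3 lines, with slopes 0, 1, ..., 2). Only the lines that attain the minimum somewhere contribute to roots; other lines are dominated. Here the surviving (envelope) indices are i = 2, i = 1, i = 0.
Intersections between consecutive envelope lines give the roots: for adjacent envelope indices i < j the intersection is x = (a_i − a_j) / (j − i). Reading off the sorted break points: {-4, -1}.
Verification: at each break x_0, at least two indices attain the minimum of min_i(a_i + i · x_0).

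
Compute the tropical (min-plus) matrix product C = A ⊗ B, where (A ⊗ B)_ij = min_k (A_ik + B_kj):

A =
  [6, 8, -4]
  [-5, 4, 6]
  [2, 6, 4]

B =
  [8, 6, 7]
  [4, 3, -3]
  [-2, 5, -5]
A ⊗ B =
  [-6, 1, -9]
  [3, 1, 1]
  [2, 8, -1]

Apply the min-plus product entry-by-entry:
  C[0][0] = min over k of (A[0][0] + B[0][0] = 6 + 8 = 14, A[0][1] + B[1][0] = 8 + 4 = 12, A[0][2] + B[2][0] = -4 + -2 = -6) = -6 (attained at k = 2)
  C[0][1] = min over k of (A[0][0] + B[0][1] = 6 + 6 = 12, A[0][1] + B[1][1] = 8 + 3 = 11, A[0][2] + B[2][1] = -4 + 5 = 1) = 1 (attained at k = 2)
  C[0][2] = min over k of (A[0][0] + B[0][2] = 6 + 7 = 13, A[0][1] + B[1][2] = 8 + -3 = 5, A[0][2] + B[2][2] = -4 + -5 = -9) = -9 (attained at k = 2)
  C[1][0] = min over k of (A[1][0] + B[0][0] = -5 + 8 = 3, A[1][1] + B[1][0] = 4 + 4 = 8, A[1][2] + B[2][0] = 6 + -2 = 4) = 3 (attained at k = 0)
  C[1][1] = min over k of (A[1][0] + B[0][1] = -5 + 6 = 1, A[1][1] + B[1][1] = 4 + 3 = 7, A[1][2] + B[2][1] = 6 + 5 = 11) = 1 (attained at k = 0)
  C[1][2] = min over k of (A[1][0] + B[0][2] = -5 + 7 = 2, A[1][1] + B[1][2] = 4 + -3 = 1, A[1][2] + B[2][2] = 6 + -5 = 1) = 1 (attained at k = 1)
  C[2][0] = min over k of (A[2][0] + B[0][0] = 2 + 8 = 10, A[2][1] + B[1][0] = 6 + 4 = 10, A[2][2] + B[2][0] = 4 + -2 = 2) = 2 (attained at k = 2)
  C[2][1] = min over k of (A[2][0] + B[0][1] = 2 + 6 = 8, A[2][1] + B[1][1] = 6 + 3 = 9, A[2][2] + B[2][1] = 4 + 5 = 9) = 8 (attained at k = 0)
  C[2][2] = min over k of (A[2][0] + B[0][2] = 2 + 7 = 9, A[2][1] + B[1][2] = 6 + -3 = 3, A[2][2] + B[2][2] = 4 + -5 = -1) = -1 (attained at k = 2)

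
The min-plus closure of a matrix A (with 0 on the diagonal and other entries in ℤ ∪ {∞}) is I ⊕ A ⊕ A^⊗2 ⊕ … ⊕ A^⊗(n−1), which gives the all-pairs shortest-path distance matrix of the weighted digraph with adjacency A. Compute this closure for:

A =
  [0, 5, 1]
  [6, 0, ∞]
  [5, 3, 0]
Closure =
  [0, 4, 1]
  [6, 0, 7]
  [5, 3, 0]

This is the Floyd-Warshall all-pairs shortest-path computation. For each intermediate vertex k = 0, 1, …, 2, update dist[i][j] ← min(dist[i][j], dist[i][k] + dist[k][j]). The final matrix gives, for each (i, j), the minimum total weight of any directed path from i to j (possibly empty when i = j).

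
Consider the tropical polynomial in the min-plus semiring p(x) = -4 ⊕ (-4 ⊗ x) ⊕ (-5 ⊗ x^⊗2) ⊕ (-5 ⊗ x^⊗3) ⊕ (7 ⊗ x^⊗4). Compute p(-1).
p(-1) = -8

A tropical monomial a ⊗ x^⊗i evaluates to a + i · x. Evaluating each term at x = -1:
  Term 0 contributes -4 + 0 · -1 = -4
  Term 1 contributes -4 + 1 · -1 = -5
  Term 2 contributes -5 + 2 · -1 = -7
  Term 3 contributes -5 + 3 · -1 = -8
  Term 4 contributes 7 + 4 · -1 = 3
p(-1) = ⊕ of these = min[-4, -5, -7, -8, 3] = -8.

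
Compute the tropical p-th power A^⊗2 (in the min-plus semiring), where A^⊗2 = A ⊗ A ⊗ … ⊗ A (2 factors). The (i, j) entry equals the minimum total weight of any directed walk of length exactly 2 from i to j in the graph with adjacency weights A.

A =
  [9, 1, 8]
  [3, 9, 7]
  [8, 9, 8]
A^⊗2 =
  [4, 10, 8]
  [12, 4, 11]
  [12, 9, 16]

Each entry (A^⊗2)_ij equals the minimum over all length-2 walks i = v_0 → v_1 → … → v_2 = j of Σ_t A[v_t][v_{t+1}]. For example, for (i, j) = (0, 2) we minimise over 3 possible intermediate vertex sequences; the minimum is 8, attained along the walk 0 → 1 → 2.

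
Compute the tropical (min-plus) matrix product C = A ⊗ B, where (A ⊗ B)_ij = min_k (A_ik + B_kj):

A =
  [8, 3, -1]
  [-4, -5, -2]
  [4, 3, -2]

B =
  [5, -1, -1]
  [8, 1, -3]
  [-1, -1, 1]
A ⊗ B =
  [-2, -2, 0]
  [-3, -5, -8]
  [-3, -3, -1]

Apply the min-plus product entry-by-entry:
  C[0][0] = min over k of (A[0][0] + B[0][0] = 8 + 5 = 13, A[0][1] + B[1][0] = 3 + 8 = 11, A[0][2] + B[2][0] = -1 + -1 = -2) = -2 (attained at k = 2)
  C[0][1] = min over k of (A[0][0] + B[0][1] = 8 + -1 = 7, A[0][1] + B[1][1] = 3 + 1 = 4, A[0][2] + B[2][1] = -1 + -1 = -2) = -2 (attained at k = 2)
  C[0][2] = min over k of (A[0][0] + B[0][2] = 8 + -1 = 7, A[0][1] + B[1][2] = 3 + -3 = 0, A[0][2] + B[2][2] = -1 + 1 = 0) = 0 (attained at k = 1)
  C[1][0] = min over k of (A[1][0] + B[0][0] = -4 + 5 = 1, A[1][1] + B[1][0] = -5 + 8 = 3, A[1][2] + B[2][0] = -2 + -1 = -3) = -3 (attained at k = 2)
  C[1][1] = min over k of (A[1][0] + B[0][1] = -4 + -1 = -5, A[1][1] + B[1][1] = -5 + 1 = -4, A[1][2] + B[2][1] = -2 + -1 = -3) = -5 (attained at k = 0)
  C[1][2] = min over k of (A[1][0] + B[0][2] = -4 + -1 = -5, A[1][1] + B[1][2] = -5 + -3 = -8, A[1][2] + B[2][2] = -2 + 1 = -1) = -8 (attained at k = 1)
  C[2][0] = min over k of (A[2][0] + B[0][0] = 4 + 5 = 9, A[2][1] + B[1][0] = 3 + 8 = 11, A[2][2] + B[2][0] = -2 + -1 = -3) = -3 (attained at k = 2)
  C[2][1] = min over k of (A[2][0] + B[0][1] = 4 + -1 = 3, A[2][1] + B[1][1] = 3 + 1 = 4, A[2][2] + B[2][1] = -2 + -1 = -3) = -3 (attained at k = 2)
  C[2][2] = min over k of (A[2][0] + B[0][2] = 4 + -1 = 3, A[2][1] + B[1][2] = 3 + -3 = 0, A[2][2] + B[2][2] = -2 + 1 = -1) = -1 (attained at k = 2)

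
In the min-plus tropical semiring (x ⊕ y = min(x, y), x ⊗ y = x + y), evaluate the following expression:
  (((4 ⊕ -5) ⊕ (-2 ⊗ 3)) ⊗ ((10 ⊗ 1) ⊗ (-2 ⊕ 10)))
(((4 ⊕ -5) ⊕ (-2 ⊗ 3)) ⊗ ((10 ⊗ 1) ⊗ (-2 ⊕ 10))) = 4

Expand innermost to outermost. Recall ⊕ takes the minimum of its arguments and ⊗ takes their sum. Working out the expression (((4 ⊕ -5) ⊕ (-2 ⊗ 3)) ⊗ ((10 ⊗ 1) ⊗ (-2 ⊕ 10))) gives 4.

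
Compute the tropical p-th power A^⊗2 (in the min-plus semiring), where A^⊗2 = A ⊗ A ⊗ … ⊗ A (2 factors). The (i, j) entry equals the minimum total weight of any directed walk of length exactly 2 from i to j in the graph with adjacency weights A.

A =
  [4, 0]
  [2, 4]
A^⊗2 =
  [2, 4]
  [6, 2]

Each entry (A^⊗2)_ij equals the minimum over all length-2 walks i = v_0 → v_1 → … → v_2 = j of Σ_t A[v_t][v_{t+1}]. For example, for (i, j) = (0, 1) we minimise over 2 possible intermediate vertex sequences; the minimum is 4, attained along the walk 0 → 0 → 1.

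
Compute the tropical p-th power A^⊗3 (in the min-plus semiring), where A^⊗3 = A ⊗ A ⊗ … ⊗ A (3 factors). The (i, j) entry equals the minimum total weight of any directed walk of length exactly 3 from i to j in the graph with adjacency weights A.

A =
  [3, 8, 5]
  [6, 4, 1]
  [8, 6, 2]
A^⊗3 =
  [9, 13, 9]
  [11, 9, 5]
  [12, 10, 6]

Each entry (A^⊗3)_ij equals the minimum over all length-3 walks i = v_0 → v_1 → … → v_3 = j of Σ_t A[v_t][v_{t+1}]. For example, for (i, j) = (0, 2) we minimise over 9 possible intermediate vertex sequences; the minimum is 9, attained along the walk 0 → 2 → 2 → 2.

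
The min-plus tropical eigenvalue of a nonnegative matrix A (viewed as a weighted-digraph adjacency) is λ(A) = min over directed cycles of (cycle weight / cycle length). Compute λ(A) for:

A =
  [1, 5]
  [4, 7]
λ(A) = 1

Enumerate directed cycles and compute their means (weight / length). Sample:
  cycle 0 → 0: weight = 1, length = 1, mean = 1/1 ≈ 1.000
  cycle 1 → 1: weight = 7, length = 1, mean = 7/1 ≈ 7.000
  cycle 0 → 1 → 0: weight = 9, length = 2, mean = 9/2 ≈ 4.500
  cycle 1 → 0 → 1: weight = 9, length = 2, mean = 9/2 ≈ 4.500
Minimum mean = 1.000, attained e.g. along the cycle 0 → 0 with weight 1 and length 1. So λ(A) = 1/1 = 1.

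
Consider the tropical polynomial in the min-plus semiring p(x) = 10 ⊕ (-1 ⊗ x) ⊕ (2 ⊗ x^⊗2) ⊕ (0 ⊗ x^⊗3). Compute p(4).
p(4) = 3

A tropical monomial a ⊗ x^⊗i evaluates to a + i · x. Evaluating each term at x = 4:
  Term 0 contributes 10 + 0 · 4 = 10
  Term 1 contributes -1 + 1 · 4 = 3
  Term 2 contributes 2 + 2 · 4 = 10
  Term 3 contributes 0 + 3 · 4 = 12
p(4) = ⊕ of these = min[10, 3, 10, 12] = 3.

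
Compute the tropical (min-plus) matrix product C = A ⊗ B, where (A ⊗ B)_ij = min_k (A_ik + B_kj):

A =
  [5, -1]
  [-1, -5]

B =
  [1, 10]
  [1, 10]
A ⊗ B =
  [0, 9]
  [-4, 5]

Apply the min-plus product entry-by-entry:
  C[0][0] = min over k of (A[0][0] + B[0][0] = 5 + 1 = 6, A[0][1] + B[1][0] = -1 + 1 = 0) = 0 (attained at k = 1)
  C[0][1] = min over k of (A[0][0] + B[0][1] = 5 + 10 = 15, A[0][1] + B[1][1] = -1 + 10 = 9) = 9 (attained at k = 1)
  C[1][0] = min over k of (A[1][0] + B[0][0] = -1 + 1 = 0, A[1][1] + B[1][0] = -5 + 1 = -4) = -4 (attained at k = 1)
  C[1][1] = min over k of (A[1][0] + B[0][1] = -1 + 10 = 9, A[1][1] + B[1][1] = -5 + 10 = 5) = 5 (attained at k = 1)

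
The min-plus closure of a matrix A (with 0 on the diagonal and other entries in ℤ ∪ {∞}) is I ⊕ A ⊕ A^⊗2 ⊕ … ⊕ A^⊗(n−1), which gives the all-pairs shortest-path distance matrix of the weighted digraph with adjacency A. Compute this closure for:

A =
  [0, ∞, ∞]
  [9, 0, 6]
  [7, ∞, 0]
Closure =
  [0, ∞, ∞]
  [9, 0, 6]
  [7, ∞, 0]

This is the Floyd-Warshall all-pairs shortest-path computation. For each intermediate vertex k = 0, 1, …, 2, update dist[i][j] ← min(dist[i][j], dist[i][k] + dist[k][j]). The final matrix gives, for each (i, j), the minimum total weight of any directed path from i to j (possibly empty when i = j).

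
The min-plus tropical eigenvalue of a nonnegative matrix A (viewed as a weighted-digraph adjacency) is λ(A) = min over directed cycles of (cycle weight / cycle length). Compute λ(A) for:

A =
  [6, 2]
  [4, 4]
λ(A) = 3

Enumerate directed cycles and compute their means (weight / length). Sample:
  cycle 0 → 0: weight = 6, length = 1, mean = 6/1 ≈ 6.000
  cycle 1 → 1: weight = 4, length = 1, mean = 4/1 ≈ 4.000
  cycle 0 → 1 → 0: weight = 6, length = 2, mean = 6/2 ≈ 3.000
  cycle 1 → 0 → 1: weight = 6, length = 2, mean = 6/2 ≈ 3.000
Minimum mean = 3.000, attained e.g. along the cycle 0 → 1 → 0 with weight 6 and length 2. So λ(A) = 6/2 = 3.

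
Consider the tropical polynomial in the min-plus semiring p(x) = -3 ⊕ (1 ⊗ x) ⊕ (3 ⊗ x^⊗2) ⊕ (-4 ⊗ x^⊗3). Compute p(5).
p(5) = -3

A tropical monomial a ⊗ x^⊗i evaluates to a + i · x. Evaluating each term at x = 5:
  Term 0 contributes -3 + 0 · 5 = -3
  Term 1 contributes 1 + 1 · 5 = 6
  Term 2 contributes 3 + 2 · 5 = 13
  Term 3 contributes -4 + 3 · 5 = 11
p(5) = ⊕ of these = min[-3, 6, 13, 11] = -3.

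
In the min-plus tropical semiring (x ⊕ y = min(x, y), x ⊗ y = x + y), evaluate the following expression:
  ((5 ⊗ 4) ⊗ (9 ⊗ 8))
((5 ⊗ 4) ⊗ (9 ⊗ 8)) = 26

Expand innermost to outermost. Recall ⊕ takes the minimum of its arguments and ⊗ takes their sum. Working out the expression ((5 ⊗ 4) ⊗ (9 ⊗ 8)) gives 26.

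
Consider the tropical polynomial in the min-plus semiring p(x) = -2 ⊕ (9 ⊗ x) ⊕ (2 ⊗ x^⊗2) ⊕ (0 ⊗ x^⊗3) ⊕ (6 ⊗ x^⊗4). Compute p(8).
p(8) = -2

A tropical monomial a ⊗ x^⊗i evaluates to a + i · x. Evaluating each term at x = 8:
  Term 0 contributes -2 + 0 · 8 = -2
  Term 1 contributes 9 + 1 · 8 = 17
  Term 2 contributes 2 + 2 · 8 = 18
  Term 3 contributes 0 + 3 · 8 = 24
  Term 4 contributes 6 + 4 · 8 = 38
p(8) = ⊕ of these = min[-2, 17, 18, 24, 38] = -2.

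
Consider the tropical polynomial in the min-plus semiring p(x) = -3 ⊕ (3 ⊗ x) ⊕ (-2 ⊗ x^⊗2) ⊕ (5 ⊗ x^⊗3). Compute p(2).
p(2) = -3

A tropical monomial a ⊗ x^⊗i evaluates to a + i · x. Evaluating each term at x = 2:
  Term 0 contributes -3 + 0 · 2 = -3
  Term 1 contributes 3 + 1 · 2 = 5
  Term 2 contributes -2 + 2 · 2 = 2
  Term 3 contributes 5 + 3 · 2 = 11
p(2) = ⊕ of these = min[-3, 5, 2, 11] = -3.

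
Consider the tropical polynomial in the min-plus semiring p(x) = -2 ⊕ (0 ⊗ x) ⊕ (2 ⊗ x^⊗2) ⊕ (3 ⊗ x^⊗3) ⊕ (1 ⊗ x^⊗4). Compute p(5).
p(5) = -2

A tropical monomial a ⊗ x^⊗i evaluates to a + i · x. Evaluating each term at x = 5:
  Term 0 contributes -2 + 0 · 5 = -2
  Term 1 contributes 0 + 1 · 5 = 5
  Term 2 contributes 2 + 2 · 5 = 12
  Term 3 contributes 3 + 3 · 5 = 18
  Term 4 contributes 1 + 4 · 5 = 21
p(5) = ⊕ of these = min[-2, 5, 12, 18, 21] = -2.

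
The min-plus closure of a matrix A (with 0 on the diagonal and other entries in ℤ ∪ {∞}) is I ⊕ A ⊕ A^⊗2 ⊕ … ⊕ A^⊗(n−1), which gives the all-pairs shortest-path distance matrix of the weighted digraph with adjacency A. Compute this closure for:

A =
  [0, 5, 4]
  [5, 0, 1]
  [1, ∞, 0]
Closure =
  [0, 5, 4]
  [2, 0, 1]
  [1, 6, 0]

This is the Floyd-Warshall all-pairs shortest-path computation. For each intermediate vertex k = 0, 1, …, 2, update dist[i][j] ← min(dist[i][j], dist[i][k] + dist[k][j]). The final matrix gives, for each (i, j), the minimum total weight of any directed path from i to j (possibly empty when i = j).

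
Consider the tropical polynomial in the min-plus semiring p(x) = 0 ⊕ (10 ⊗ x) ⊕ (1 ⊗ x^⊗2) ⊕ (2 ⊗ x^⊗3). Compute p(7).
p(7) = 0

A tropical monomial a ⊗ x^⊗i evaluates to a + i · x. Evaluating each term at x = 7:
  Term 0 contributes 0 + 0 · 7 = 0
  Term 1 contributes 10 + 1 · 7 = 17
  Term 2 contributes 1 + 2 · 7 = 15
  Term 3 contributes 2 + 3 · 7 = 23
p(7) = ⊕ of these = min[0, 17, 15, 23] = 0.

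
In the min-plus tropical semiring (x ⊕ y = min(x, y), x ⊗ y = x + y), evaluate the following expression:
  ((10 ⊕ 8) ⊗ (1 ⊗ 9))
((10 ⊕ 8) ⊗ (1 ⊗ 9)) = 18

Expand innermost to outermost. Recall ⊕ takes the minimum of its arguments and ⊗ takes their sum. Working out the expression ((10 ⊕ 8) ⊗ (1 ⊗ 9)) gives 18.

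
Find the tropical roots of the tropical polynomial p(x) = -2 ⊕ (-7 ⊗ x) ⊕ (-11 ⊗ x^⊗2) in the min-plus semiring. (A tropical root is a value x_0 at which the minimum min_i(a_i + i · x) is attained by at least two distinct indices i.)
Roots: {4, 5}

Each tropical root is a break point of the lower envelope of the lines y = a_i + i · x (there are 3 lines, with slopes 0, 1, ..., 2). Only the lines that attain the minimum somewhere contribute to roots; other lines are dominated. Here the surviving (envelope) indices are i = 2, i = 1, i = 0.
Intersections between consecutive envelope lines give the roots: for adjacent envelope indices i < j the intersection is x = (a_i − a_j) / (j − i). Reading off the sorted break points: {4, 5}.
Verification: at each break x_0, at least two indices attain the minimum of min_i(a_i + i · x_0).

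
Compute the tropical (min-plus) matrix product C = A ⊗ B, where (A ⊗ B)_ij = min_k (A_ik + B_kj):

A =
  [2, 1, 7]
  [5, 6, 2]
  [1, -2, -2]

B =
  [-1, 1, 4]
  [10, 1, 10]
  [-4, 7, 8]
A ⊗ B =
  [1, 2, 6]
  [-2, 6, 9]
  [-6, -1, 5]

Apply the min-plus product entry-by-entry:
  C[0][0] = min over k of (A[0][0] + B[0][0] = 2 + -1 = 1, A[0][1] + B[1][0] = 1 + 10 = 11, A[0][2] + B[2][0] = 7 + -4 = 3) = 1 (attained at k = 0)
  C[0][1] = min over k of (A[0][0] + B[0][1] = 2 + 1 = 3, A[0][1] + B[1][1] = 1 + 1 = 2, A[0][2] + B[2][1] = 7 + 7 = 14) = 2 (attained at k = 1)
  C[0][2] = min over k of (A[0][0] + B[0][2] = 2 + 4 = 6, A[0][1] + B[1][2] = 1 + 10 = 11, A[0][2] + B[2][2] = 7 + 8 = 15) = 6 (attained at k = 0)
  C[1][0] = min over k of (A[1][0] + B[0][0] = 5 + -1 = 4, A[1][1] + B[1][0] = 6 + 10 = 16, A[1][2] + B[2][0] = 2 + -4 = -2) = -2 (attained at k = 2)
  C[1][1] = min over k of (A[1][0] + B[0][1] = 5 + 1 = 6, A[1][1] + B[1][1] = 6 + 1 = 7, A[1][2] + B[2][1] = 2 + 7 = 9) = 6 (attained at k = 0)
  C[1][2] = min over k of (A[1][0] + B[0][2] = 5 + 4 = 9, A[1][1] + B[1][2] = 6 + 10 = 16, A[1][2] + B[2][2] = 2 + 8 = 10) = 9 (attained at k = 0)
  C[2][0] = min over k of (A[2][0] + B[0][0] = 1 + -1 = 0, A[2][1] + B[1][0] = -2 + 10 = 8, A[2][2] + B[2][0] = -2 + -4 = -6) = -6 (attained at k = 2)
  C[2][1] = min over k of (A[2][0] + B[0][1] = 1 + 1 = 2, A[2][1] + B[1][1] = -2 + 1 = -1, A[2][2] + B[2][1] = -2 + 7 = 5) = -1 (attained at k = 1)
  C[2][2] = min over k of (A[2][0] + B[0][2] = 1 + 4 = 5, A[2][1] + B[1][2] = -2 + 10 = 8, A[2][2] + B[2][2] = -2 + 8 = 6) = 5 (attained at k = 0)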